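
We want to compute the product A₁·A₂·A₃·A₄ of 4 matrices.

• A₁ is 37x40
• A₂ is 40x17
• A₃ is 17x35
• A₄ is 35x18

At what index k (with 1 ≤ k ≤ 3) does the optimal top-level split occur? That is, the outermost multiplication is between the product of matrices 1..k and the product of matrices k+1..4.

Adjacent pairs: A₁A₂ = 37·40·17 = 25160; A₂A₃ = 40·17·35 = 23800; A₃A₄ = 17·35·18 = 10710.
Length 3: A₁..A₃: k=1: 0+23800+37·40·35=75600; k=2: 25160+0+37·17·35=47175 → min 47175 | A₂..A₄: k=2: 0+10710+40·17·18=22950; k=3: 23800+0+40·35·18=49000 → min 22950.
Top-level splits: k=1: (A₁..A₁)·(A₂..A₄) → 0+22950+37·40·18 = 49590; k=2: (A₁..A₂)·(A₃..A₄) → 25160+10710+37·17·18 = 47192; k=3: (A₁..A₃)·(A₄..A₄) → 47175+0+37·35·18 = 70485.
Best split is after A₂, i.e. k = 2.

2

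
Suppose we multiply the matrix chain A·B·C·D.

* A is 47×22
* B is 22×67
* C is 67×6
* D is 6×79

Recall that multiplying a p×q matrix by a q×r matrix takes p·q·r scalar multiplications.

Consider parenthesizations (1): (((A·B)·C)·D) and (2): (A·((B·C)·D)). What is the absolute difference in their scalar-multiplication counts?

Order (1) = (((A·B)·C)·D): (A·B): 47×22 by 22×67 → 47×67, cost 47·22·67 = 69278; ((A·B)·C): 47×67 by 67×6 → 47×6, cost 47·67·6 = 18894; cumulative 88172; (((A·B)·C)·D): 47×6 by 6×79 → 47×79, cost 47·6·79 = 22278; cumulative 110450. Total 110450.
Order (2) = (A·((B·C)·D)): (B·C): 22×67 by 67×6 → 22×6, cost 22·67·6 = 8844; ((B·C)·D): 22×6 by 6×79 → 22×79, cost 22·6·79 = 10428; cumulative 19272; (A·((B·C)·D)): 47×22 by 22×79 → 47×79, cost 47·22·79 = 81686; cumulative 100958. Total 100958.
Difference: |110450 − 100958| = 9492.

9492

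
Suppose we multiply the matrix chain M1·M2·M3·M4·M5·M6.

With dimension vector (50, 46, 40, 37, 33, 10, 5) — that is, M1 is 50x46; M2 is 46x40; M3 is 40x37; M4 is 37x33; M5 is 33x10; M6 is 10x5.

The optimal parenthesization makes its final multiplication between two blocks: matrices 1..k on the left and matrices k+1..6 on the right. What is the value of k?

Adjacent pairs: M1M2 = 50·46·40 = 92000; M2M3 = 46·40·37 = 68080; M3M4 = 40·37·33 = 48840; M4M5 = 37·33·10 = 12210; M5M6 = 33·10·5 = 1650.
Length 3: M1..M3: k=1: 0+68080+50·46·37=153180; k=2: 92000+0+50·40·37=166000 → min 153180 | M2..M4: k=2: 0+48840+46·40·33=109560; k=3: 68080+0+46·37·33=124246 → min 109560 | M3..M5: k=3: 0+12210+40·37·10=27010; k=4: 48840+0+40·33·10=62040 → min 27010 | M4..M6: k=4: 0+1650+37·33·5=7755; k=5: 12210+0+37·10·5=14060 → min 7755.
Length 4: M1..M4: k=1: 0+109560+50·46·33=185460; k=2: 92000+48840+50·40·33=206840; k=3: 153180+0+50·37·33=214230 → min 185460 | M2..M5: k=2: 0+27010+46·40·10=45410; k=3: 68080+12210+46·37·10=97310; k=4: 109560+0+46·33·10=124740 → min 45410 | M3..M6: k=3: 0+7755+40·37·5=15155; k=4: 48840+1650+40·33·5=57090; k=5: 27010+0+40·10·5=29010 → min 15155.
Length 5: M1..M5: k=1: 0+45410+50·46·10=68410; k=2: 92000+27010+50·40·10=139010; k=3: 153180+12210+50·37·10=183890; k=4: 185460+0+50·33·10=201960 → min 68410 | M2..M6: k=2: 0+15155+46·40·5=24355; k=3: 68080+7755+46·37·5=84345; k=4: 109560+1650+46·33·5=118800; k=5: 45410+0+46·10·5=47710 → min 24355.
Top-level splits: k=1: (M1..M1)·(M2..M6) → 0+24355+50·46·5 = 35855; k=2: (M1..M2)·(M3..M6) → 92000+15155+50·40·5 = 117155; k=3: (M1..M3)·(M4..M6) → 153180+7755+50·37·5 = 170185; k=4: (M1..M4)·(M5..M6) → 185460+1650+50·33·5 = 195360; k=5: (M1..M5)·(M6..M6) → 68410+0+50·10·5 = 70910.
Best split is after M1, i.e. k = 1.

1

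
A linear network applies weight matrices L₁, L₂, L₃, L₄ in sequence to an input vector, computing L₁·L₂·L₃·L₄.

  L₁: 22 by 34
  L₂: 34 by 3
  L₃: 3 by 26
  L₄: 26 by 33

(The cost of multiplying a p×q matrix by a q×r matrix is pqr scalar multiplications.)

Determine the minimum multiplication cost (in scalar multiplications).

6996

Adjacent pairs: L₁L₂ = 22·34·3 = 2244; L₂L₃ = 34·3·26 = 2652; L₃L₄ = 3·26·33 = 2574.
Length 3: L₁..L₃: k=1: 0+2652+22·34·26=22100; k=2: 2244+0+22·3·26=3960 → min 3960 | L₂..L₄: k=2: 0+2574+34·3·33=5940; k=3: 2652+0+34·26·33=31824 → min 5940.
Length 4: L₁..L₄: k=1: 0+5940+22·34·33=30624; k=2: 2244+2574+22·3·33=6996; k=3: 3960+0+22·26·33=22836 → min 6996.
Optimal order: ((L₁·L₂)·(L₃·L₄)) with cost 6996.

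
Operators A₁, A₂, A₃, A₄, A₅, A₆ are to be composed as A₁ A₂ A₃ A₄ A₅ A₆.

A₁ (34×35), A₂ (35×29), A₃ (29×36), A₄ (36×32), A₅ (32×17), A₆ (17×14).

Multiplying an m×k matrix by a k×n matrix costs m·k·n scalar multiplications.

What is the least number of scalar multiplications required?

69230

Adjacent pairs: A₁A₂ = 34·35·29 = 34510; A₂A₃ = 35·29·36 = 36540; A₃A₄ = 29·36·32 = 33408; A₄A₅ = 36·32·17 = 19584; A₅A₆ = 32·17·14 = 7616.
Length 3: A₁..A₃: k=1: 0+36540+34·35·36=79380; k=2: 34510+0+34·29·36=70006 → min 70006 | A₂..A₄: k=2: 0+33408+35·29·32=65888; k=3: 36540+0+35·36·32=76860 → min 65888 | A₃..A₅: k=3: 0+19584+29·36·17=37332; k=4: 33408+0+29·32·17=49184 → min 37332 | A₄..A₆: k=4: 0+7616+36·32·14=23744; k=5: 19584+0+36·17·14=28152 → min 23744.
Length 4: A₁..A₄: k=1: 0+65888+34·35·32=103968; k=2: 34510+33408+34·29·32=99470; k=3: 70006+0+34·36·32=109174 → min 99470 | A₂..A₅: k=2: 0+37332+35·29·17=54587; k=3: 36540+19584+35·36·17=77544; k=4: 65888+0+35·32·17=84928 → min 54587 | A₃..A₆: k=3: 0+23744+29·36·14=38360; k=4: 33408+7616+29·32·14=54016; k=5: 37332+0+29·17·14=44234 → min 38360.
Length 5: A₁..A₅: k=1: 0+54587+34·35·17=74817; k=2: 34510+37332+34·29·17=88604; k=3: 70006+19584+34·36·17=110398; k=4: 99470+0+34·32·17=117966 → min 74817 | A₂..A₆: k=2: 0+38360+35·29·14=52570; k=3: 36540+23744+35·36·14=77924; k=4: 65888+7616+35·32·14=89184; k=5: 54587+0+35·17·14=62917 → min 52570.
Length 6: A₁..A₆: k=1: 0+52570+34·35·14=69230; k=2: 34510+38360+34·29·14=86674; k=3: 70006+23744+34·36·14=110886; k=4: 99470+7616+34·32·14=122318; k=5: 74817+0+34·17·14=82909 → min 69230.
Optimal order: (A₁ (A₂ (A₃ (A₄ (A₅ A₆))))) with cost 69230.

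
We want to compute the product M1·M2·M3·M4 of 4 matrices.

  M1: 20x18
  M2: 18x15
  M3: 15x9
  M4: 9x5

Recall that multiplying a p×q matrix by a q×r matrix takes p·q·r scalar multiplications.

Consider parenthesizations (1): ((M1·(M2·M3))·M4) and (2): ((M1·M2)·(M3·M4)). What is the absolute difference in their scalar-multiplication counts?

Order (1) = ((M1·(M2·M3))·M4): (M2·M3): 18×15 by 15×9 → 18×9, cost 18·15·9 = 2430; (M1·(M2·M3)): 20×18 by 18×9 → 20×9, cost 20·18·9 = 3240; cumulative 5670; ((M1·(M2·M3))·M4): 20×9 by 9×5 → 20×5, cost 20·9·5 = 900; cumulative 6570. Total 6570.
Order (2) = ((M1·M2)·(M3·M4)): (M1·M2): 20×18 by 18×15 → 20×15, cost 20·18·15 = 5400; (M3·M4): 15×9 by 9×5 → 15×5, cost 15·9·5 = 675; ((M1·M2)·(M3·M4)): 20×15 by 15×5 → 20×5, cost 20·15·5 = 1500; cumulative 7575. Total 7575.
Difference: |6570 − 7575| = 1005.

1005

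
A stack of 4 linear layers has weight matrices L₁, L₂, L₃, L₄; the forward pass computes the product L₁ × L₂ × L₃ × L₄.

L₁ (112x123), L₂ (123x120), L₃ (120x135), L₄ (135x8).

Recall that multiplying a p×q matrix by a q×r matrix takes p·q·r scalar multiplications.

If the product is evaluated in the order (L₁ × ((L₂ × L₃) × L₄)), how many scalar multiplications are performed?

(L₂ × L₃): 123×120 by 120×135 → 123×135, cost 123·120·135 = 1992600
((L₂ × L₃) × L₄): 123×135 by 135×8 → 123×8, cost 123·135·8 = 132840; cumulative 2125440
(L₁ × ((L₂ × L₃) × L₄)): 112×123 by 123×8 → 112×8, cost 112·123·8 = 110208; cumulative 2235648
Total: 2235648 scalar multiplications.

2235648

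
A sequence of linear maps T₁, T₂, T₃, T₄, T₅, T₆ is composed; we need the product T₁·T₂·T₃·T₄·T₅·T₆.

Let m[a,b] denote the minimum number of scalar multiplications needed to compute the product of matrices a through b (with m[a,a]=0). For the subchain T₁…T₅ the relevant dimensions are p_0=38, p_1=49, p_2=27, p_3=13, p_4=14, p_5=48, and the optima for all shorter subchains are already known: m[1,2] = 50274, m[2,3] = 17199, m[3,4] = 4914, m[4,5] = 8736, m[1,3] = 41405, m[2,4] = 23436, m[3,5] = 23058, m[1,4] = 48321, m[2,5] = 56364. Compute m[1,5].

m[1,5] = min over k∈[1,4] of m[1,k]+m[k+1,5]+p_{0}·p_k·p_{5}.
k=1: 0 + 56364 + 38·49·48 = 145740; k=2: 50274 + 23058 + 38·27·48 = 122580; k=3: 41405 + 8736 + 38·13·48 = 73853; k=4: 48321 + 0 + 38·14·48 = 73857.
Minimum: 73853 at k=3.

73853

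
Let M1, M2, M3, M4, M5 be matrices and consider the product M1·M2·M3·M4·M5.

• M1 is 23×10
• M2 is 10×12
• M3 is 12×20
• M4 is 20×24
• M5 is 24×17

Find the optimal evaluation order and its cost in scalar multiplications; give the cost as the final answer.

15190

Adjacent pairs: M1M2 = 23·10·12 = 2760; M2M3 = 10·12·20 = 2400; M3M4 = 12·20·24 = 5760; M4M5 = 20·24·17 = 8160.
Length 3: M1..M3: k=1: 0+2400+23·10·20=7000; k=2: 2760+0+23·12·20=8280 → min 7000 | M2..M4: k=2: 0+5760+10·12·24=8640; k=3: 2400+0+10·20·24=7200 → min 7200 | M3..M5: k=3: 0+8160+12·20·17=12240; k=4: 5760+0+12·24·17=10656 → min 10656.
Length 4: M1..M4: k=1: 0+7200+23·10·24=12720; k=2: 2760+5760+23·12·24=15144; k=3: 7000+0+23·20·24=18040 → min 12720 | M2..M5: k=2: 0+10656+10·12·17=12696; k=3: 2400+8160+10·20·17=13960; k=4: 7200+0+10·24·17=11280 → min 11280.
Length 5: M1..M5: k=1: 0+11280+23·10·17=15190; k=2: 2760+10656+23·12·17=18108; k=3: 7000+8160+23·20·17=22980; k=4: 12720+0+23·24·17=22104 → min 15190.
Optimal parenthesization: (M1·(((M2·M3)·M4)·M5)) with cost 15190.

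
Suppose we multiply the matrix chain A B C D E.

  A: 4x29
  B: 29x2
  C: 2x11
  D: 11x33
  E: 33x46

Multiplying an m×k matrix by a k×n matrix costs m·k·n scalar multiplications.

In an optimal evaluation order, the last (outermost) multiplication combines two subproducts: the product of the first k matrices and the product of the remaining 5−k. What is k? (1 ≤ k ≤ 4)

2

Adjacent pairs: AB = 4·29·2 = 232; BC = 29·2·11 = 638; CD = 2·11·33 = 726; DE = 11·33·46 = 16698.
Length 3: A..C: k=1: 0+638+4·29·11=1914; k=2: 232+0+4·2·11=320 → min 320 | B..D: k=2: 0+726+29·2·33=2640; k=3: 638+0+29·11·33=11165 → min 2640 | C..E: k=3: 0+16698+2·11·46=17710; k=4: 726+0+2·33·46=3762 → min 3762.
Length 4: A..D: k=1: 0+2640+4·29·33=6468; k=2: 232+726+4·2·33=1222; k=3: 320+0+4·11·33=1772 → min 1222 | B..E: k=2: 0+3762+29·2·46=6430; k=3: 638+16698+29·11·46=32010; k=4: 2640+0+29·33·46=46662 → min 6430.
Top-level splits: k=1: (A..A)·(B..E) → 0+6430+4·29·46 = 11766; k=2: (A..B)·(C..E) → 232+3762+4·2·46 = 4362; k=3: (A..C)·(D..E) → 320+16698+4·11·46 = 19042; k=4: (A..D)·(E..E) → 1222+0+4·33·46 = 7294.
Best split is after B, i.e. k = 2.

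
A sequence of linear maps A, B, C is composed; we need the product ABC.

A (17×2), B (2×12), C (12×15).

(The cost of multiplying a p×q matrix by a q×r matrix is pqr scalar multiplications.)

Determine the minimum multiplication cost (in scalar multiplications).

Order (A(BC)): (BC): 2×12 by 12×15 → 2×15, cost 2·12·15 = 360; (A(BC)): 17×2 by 2×15 → 17×15, cost 17·2·15 = 510; cumulative 870. Total 870.
Order ((AB)C): (AB): 17×2 by 2×12 → 17×12, cost 17·2·12 = 408; ((AB)C): 17×12 by 12×15 → 17×15, cost 17·12·15 = 3060; cumulative 3468. Total 3468.
Minimum: 870.

870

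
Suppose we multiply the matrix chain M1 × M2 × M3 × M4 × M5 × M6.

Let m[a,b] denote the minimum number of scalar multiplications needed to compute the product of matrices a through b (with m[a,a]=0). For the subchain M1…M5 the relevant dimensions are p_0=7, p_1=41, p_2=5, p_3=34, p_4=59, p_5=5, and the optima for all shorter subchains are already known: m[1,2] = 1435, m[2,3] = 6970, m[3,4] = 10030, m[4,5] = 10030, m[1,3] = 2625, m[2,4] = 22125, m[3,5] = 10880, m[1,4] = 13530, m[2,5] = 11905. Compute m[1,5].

m[1,5] = min over k∈[1,4] of m[1,k]+m[k+1,5]+p_{0}·p_k·p_{5}.
k=1: 0 + 11905 + 7·41·5 = 13340; k=2: 1435 + 10880 + 7·5·5 = 12490; k=3: 2625 + 10030 + 7·34·5 = 13845; k=4: 13530 + 0 + 7·59·5 = 15595.
Minimum: 12490 at k=2.

12490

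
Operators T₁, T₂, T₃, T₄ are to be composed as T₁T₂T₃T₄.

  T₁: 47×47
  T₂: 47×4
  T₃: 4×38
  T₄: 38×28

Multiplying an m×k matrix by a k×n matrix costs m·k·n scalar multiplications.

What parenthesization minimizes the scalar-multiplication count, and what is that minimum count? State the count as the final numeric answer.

18356

Adjacent pairs: T₁T₂ = 47·47·4 = 8836; T₂T₃ = 47·4·38 = 7144; T₃T₄ = 4·38·28 = 4256.
Length 3: T₁..T₃: k=1: 0+7144+47·47·38=91086; k=2: 8836+0+47·4·38=15980 → min 15980 | T₂..T₄: k=2: 0+4256+47·4·28=9520; k=3: 7144+0+47·38·28=57152 → min 9520.
Length 4: T₁..T₄: k=1: 0+9520+47·47·28=71372; k=2: 8836+4256+47·4·28=18356; k=3: 15980+0+47·38·28=65988 → min 18356.
Optimal parenthesization: ((T₁T₂)(T₃T₄)) with cost 18356.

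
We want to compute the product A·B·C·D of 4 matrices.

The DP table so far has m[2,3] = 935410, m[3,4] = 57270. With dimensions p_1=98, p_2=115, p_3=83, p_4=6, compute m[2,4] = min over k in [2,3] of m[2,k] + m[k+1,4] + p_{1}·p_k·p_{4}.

124890

m[2,4] = min over k∈[2,3] of m[2,k]+m[k+1,4]+p_{1}·p_k·p_{4}.
k=2: 0 + 57270 + 98·115·6 = 124890; k=3: 935410 + 0 + 98·83·6 = 984214.
Minimum: 124890 at k=2.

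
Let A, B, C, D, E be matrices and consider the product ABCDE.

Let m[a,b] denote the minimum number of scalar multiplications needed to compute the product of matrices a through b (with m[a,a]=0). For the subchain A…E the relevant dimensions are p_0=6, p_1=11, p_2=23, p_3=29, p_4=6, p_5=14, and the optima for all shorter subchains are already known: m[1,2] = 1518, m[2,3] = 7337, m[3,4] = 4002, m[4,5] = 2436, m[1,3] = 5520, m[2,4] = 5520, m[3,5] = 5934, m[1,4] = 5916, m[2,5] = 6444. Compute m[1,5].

6420

m[1,5] = min over k∈[1,4] of m[1,k]+m[k+1,5]+p_{0}·p_k·p_{5}.
k=1: 0 + 6444 + 6·11·14 = 7368; k=2: 1518 + 5934 + 6·23·14 = 9384; k=3: 5520 + 2436 + 6·29·14 = 10392; k=4: 5916 + 0 + 6·6·14 = 6420.
Minimum: 6420 at k=4.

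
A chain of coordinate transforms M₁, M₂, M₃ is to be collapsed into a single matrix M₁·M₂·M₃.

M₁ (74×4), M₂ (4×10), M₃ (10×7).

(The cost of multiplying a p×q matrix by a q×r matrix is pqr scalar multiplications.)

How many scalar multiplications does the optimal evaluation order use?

2352

Order (M₁·(M₂·M₃)): (M₂·M₃): 4×10 by 10×7 → 4×7, cost 4·10·7 = 280; (M₁·(M₂·M₃)): 74×4 by 4×7 → 74×7, cost 74·4·7 = 2072; cumulative 2352. Total 2352.
Order ((M₁·M₂)·M₃): (M₁·M₂): 74×4 by 4×10 → 74×10, cost 74·4·10 = 2960; ((M₁·M₂)·M₃): 74×10 by 10×7 → 74×7, cost 74·10·7 = 5180; cumulative 8140. Total 8140.
Minimum: 2352.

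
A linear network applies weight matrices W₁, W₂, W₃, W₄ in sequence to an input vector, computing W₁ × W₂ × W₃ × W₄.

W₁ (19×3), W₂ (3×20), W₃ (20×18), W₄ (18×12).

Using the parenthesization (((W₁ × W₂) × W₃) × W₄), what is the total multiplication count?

12084

(W₁ × W₂): 19×3 by 3×20 → 19×20, cost 19·3·20 = 1140
((W₁ × W₂) × W₃): 19×20 by 20×18 → 19×18, cost 19·20·18 = 6840; cumulative 7980
(((W₁ × W₂) × W₃) × W₄): 19×18 by 18×12 → 19×12, cost 19·18·12 = 4104; cumulative 12084
Total: 12084 scalar multiplications.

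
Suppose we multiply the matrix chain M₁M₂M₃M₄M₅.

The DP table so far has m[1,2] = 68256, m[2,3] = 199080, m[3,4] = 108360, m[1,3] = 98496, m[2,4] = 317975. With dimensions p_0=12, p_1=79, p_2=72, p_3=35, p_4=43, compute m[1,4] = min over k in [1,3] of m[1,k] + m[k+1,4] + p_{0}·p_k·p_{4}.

m[1,4] = min over k∈[1,3] of m[1,k]+m[k+1,4]+p_{0}·p_k·p_{4}.
k=1: 0 + 317975 + 12·79·43 = 358739; k=2: 68256 + 108360 + 12·72·43 = 213768; k=3: 98496 + 0 + 12·35·43 = 116556.
Minimum: 116556 at k=3.

116556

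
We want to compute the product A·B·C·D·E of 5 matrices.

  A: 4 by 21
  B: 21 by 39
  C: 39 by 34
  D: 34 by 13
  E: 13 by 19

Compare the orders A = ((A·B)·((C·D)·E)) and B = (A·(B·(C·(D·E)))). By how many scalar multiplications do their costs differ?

Order A = ((A·B)·((C·D)·E)): (A·B): 4×21 by 21×39 → 4×39, cost 4·21·39 = 3276; (C·D): 39×34 by 34×13 → 39×13, cost 39·34·13 = 17238; ((C·D)·E): 39×13 by 13×19 → 39×19, cost 39·13·19 = 9633; cumulative 26871; ((A·B)·((C·D)·E)): 4×39 by 39×19 → 4×19, cost 4·39·19 = 2964; cumulative 33111. Total 33111.
Order B = (A·(B·(C·(D·E)))): (D·E): 34×13 by 13×19 → 34×19, cost 34·13·19 = 8398; (C·(D·E)): 39×34 by 34×19 → 39×19, cost 39·34·19 = 25194; cumulative 33592; (B·(C·(D·E))): 21×39 by 39×19 → 21×19, cost 21·39·19 = 15561; cumulative 49153; (A·(B·(C·(D·E)))): 4×21 by 21×19 → 4×19, cost 4·21·19 = 1596; cumulative 50749. Total 50749.
Difference: |33111 − 50749| = 17638.

17638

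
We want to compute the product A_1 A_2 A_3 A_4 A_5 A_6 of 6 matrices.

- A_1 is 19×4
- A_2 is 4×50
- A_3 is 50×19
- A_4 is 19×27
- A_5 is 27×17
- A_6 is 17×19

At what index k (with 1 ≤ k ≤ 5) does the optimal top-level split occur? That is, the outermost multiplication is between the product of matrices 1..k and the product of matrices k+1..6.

1

Adjacent pairs: A_1A_2 = 19·4·50 = 3800; A_2A_3 = 4·50·19 = 3800; A_3A_4 = 50·19·27 = 25650; A_4A_5 = 19·27·17 = 8721; A_5A_6 = 27·17·19 = 8721.
Length 3: A_1..A_3: k=1: 0+3800+19·4·19=5244; k=2: 3800+0+19·50·19=21850 → min 5244 | A_2..A_4: k=2: 0+25650+4·50·27=31050; k=3: 3800+0+4·19·27=5852 → min 5852 | A_3..A_5: k=3: 0+8721+50·19·17=24871; k=4: 25650+0+50·27·17=48600 → min 24871 | A_4..A_6: k=4: 0+8721+19·27·19=18468; k=5: 8721+0+19·17·19=14858 → min 14858.
Length 4: A_1..A_4: k=1: 0+5852+19·4·27=7904; k=2: 3800+25650+19·50·27=55100; k=3: 5244+0+19·19·27=14991 → min 7904 | A_2..A_5: k=2: 0+24871+4·50·17=28271; k=3: 3800+8721+4·19·17=13813; k=4: 5852+0+4·27·17=7688 → min 7688 | A_3..A_6: k=3: 0+14858+50·19·19=32908; k=4: 25650+8721+50·27·19=60021; k=5: 24871+0+50·17·19=41021 → min 32908.
Length 5: A_1..A_5: k=1: 0+7688+19·4·17=8980; k=2: 3800+24871+19·50·17=44821; k=3: 5244+8721+19·19·17=20102; k=4: 7904+0+19·27·17=16625 → min 8980 | A_2..A_6: k=2: 0+32908+4·50·19=36708; k=3: 3800+14858+4·19·19=20102; k=4: 5852+8721+4·27·19=16625; k=5: 7688+0+4·17·19=8980 → min 8980.
Top-level splits: k=1: (A_1..A_1)·(A_2..A_6) → 0+8980+19·4·19 = 10424; k=2: (A_1..A_2)·(A_3..A_6) → 3800+32908+19·50·19 = 54758; k=3: (A_1..A_3)·(A_4..A_6) → 5244+14858+19·19·19 = 26961; k=4: (A_1..A_4)·(A_5..A_6) → 7904+8721+19·27·19 = 26372; k=5: (A_1..A_5)·(A_6..A_6) → 8980+0+19·17·19 = 15117.
Best split is after A_1, i.e. k = 1.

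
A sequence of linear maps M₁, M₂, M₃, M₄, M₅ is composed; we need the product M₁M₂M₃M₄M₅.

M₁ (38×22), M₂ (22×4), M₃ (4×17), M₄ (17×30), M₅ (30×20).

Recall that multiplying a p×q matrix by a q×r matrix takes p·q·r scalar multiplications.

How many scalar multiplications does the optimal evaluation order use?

Adjacent pairs: M₁M₂ = 38·22·4 = 3344; M₂M₃ = 22·4·17 = 1496; M₃M₄ = 4·17·30 = 2040; M₄M₅ = 17·30·20 = 10200.
Length 3: M₁..M₃: k=1: 0+1496+38·22·17=15708; k=2: 3344+0+38·4·17=5928 → min 5928 | M₂..M₄: k=2: 0+2040+22·4·30=4680; k=3: 1496+0+22·17·30=12716 → min 4680 | M₃..M₅: k=3: 0+10200+4·17·20=11560; k=4: 2040+0+4·30·20=4440 → min 4440.
Length 4: M₁..M₄: k=1: 0+4680+38·22·30=29760; k=2: 3344+2040+38·4·30=9944; k=3: 5928+0+38·17·30=25308 → min 9944 | M₂..M₅: k=2: 0+4440+22·4·20=6200; k=3: 1496+10200+22·17·20=19176; k=4: 4680+0+22·30·20=17880 → min 6200.
Length 5: M₁..M₅: k=1: 0+6200+38·22·20=22920; k=2: 3344+4440+38·4·20=10824; k=3: 5928+10200+38·17·20=29048; k=4: 9944+0+38·30·20=32744 → min 10824.
Optimal order: ((M₁M₂)((M₃M₄)M₅)) with cost 10824.

10824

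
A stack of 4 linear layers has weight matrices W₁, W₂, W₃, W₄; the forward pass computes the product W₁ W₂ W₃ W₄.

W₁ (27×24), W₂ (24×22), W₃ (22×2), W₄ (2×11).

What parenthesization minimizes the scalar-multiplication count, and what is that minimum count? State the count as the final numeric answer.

Adjacent pairs: W₁W₂ = 27·24·22 = 14256; W₂W₃ = 24·22·2 = 1056; W₃W₄ = 22·2·11 = 484.
Length 3: W₁..W₃: k=1: 0+1056+27·24·2=2352; k=2: 14256+0+27·22·2=15444 → min 2352 | W₂..W₄: k=2: 0+484+24·22·11=6292; k=3: 1056+0+24·2·11=1584 → min 1584.
Length 4: W₁..W₄: k=1: 0+1584+27·24·11=8712; k=2: 14256+484+27·22·11=21274; k=3: 2352+0+27·2·11=2946 → min 2946.
Optimal parenthesization: ((W₁ (W₂ W₃)) W₄) with cost 2946.

2946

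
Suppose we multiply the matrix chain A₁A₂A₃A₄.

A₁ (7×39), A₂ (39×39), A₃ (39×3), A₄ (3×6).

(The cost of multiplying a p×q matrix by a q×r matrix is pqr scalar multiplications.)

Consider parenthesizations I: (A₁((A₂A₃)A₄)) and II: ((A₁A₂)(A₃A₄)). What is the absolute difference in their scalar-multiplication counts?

Order I = (A₁((A₂A₃)A₄)): (A₂A₃): 39×39 by 39×3 → 39×3, cost 39·39·3 = 4563; ((A₂A₃)A₄): 39×3 by 3×6 → 39×6, cost 39·3·6 = 702; cumulative 5265; (A₁((A₂A₃)A₄)): 7×39 by 39×6 → 7×6, cost 7·39·6 = 1638; cumulative 6903. Total 6903.
Order II = ((A₁A₂)(A₃A₄)): (A₁A₂): 7×39 by 39×39 → 7×39, cost 7·39·39 = 10647; (A₃A₄): 39×3 by 3×6 → 39×6, cost 39·3·6 = 702; ((A₁A₂)(A₃A₄)): 7×39 by 39×6 → 7×6, cost 7·39·6 = 1638; cumulative 12987. Total 12987.
Difference: |6903 − 12987| = 6084.

6084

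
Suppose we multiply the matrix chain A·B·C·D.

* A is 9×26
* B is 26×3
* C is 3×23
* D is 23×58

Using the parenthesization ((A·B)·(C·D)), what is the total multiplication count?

6270

(A·B): 9×26 by 26×3 → 9×3, cost 9·26·3 = 702
(C·D): 3×23 by 23×58 → 3×58, cost 3·23·58 = 4002
((A·B)·(C·D)): 9×3 by 3×58 → 9×58, cost 9·3·58 = 1566; cumulative 6270
Total: 6270 scalar multiplications.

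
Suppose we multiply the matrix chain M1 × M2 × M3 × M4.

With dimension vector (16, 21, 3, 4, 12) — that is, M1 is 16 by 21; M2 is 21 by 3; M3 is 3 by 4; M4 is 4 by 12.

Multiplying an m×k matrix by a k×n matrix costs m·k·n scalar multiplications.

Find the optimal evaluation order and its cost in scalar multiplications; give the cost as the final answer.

1728

Adjacent pairs: M1M2 = 16·21·3 = 1008; M2M3 = 21·3·4 = 252; M3M4 = 3·4·12 = 144.
Length 3: M1..M3: k=1: 0+252+16·21·4=1596; k=2: 1008+0+16·3·4=1200 → min 1200 | M2..M4: k=2: 0+144+21·3·12=900; k=3: 252+0+21·4·12=1260 → min 900.
Length 4: M1..M4: k=1: 0+900+16·21·12=4932; k=2: 1008+144+16·3·12=1728; k=3: 1200+0+16·4·12=1968 → min 1728.
Optimal parenthesization: ((M1 × M2) × (M3 × M4)) with cost 1728.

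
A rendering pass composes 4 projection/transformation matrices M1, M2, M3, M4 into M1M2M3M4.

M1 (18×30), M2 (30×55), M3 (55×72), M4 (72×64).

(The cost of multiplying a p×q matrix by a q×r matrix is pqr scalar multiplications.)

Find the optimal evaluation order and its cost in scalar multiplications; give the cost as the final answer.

183924

Adjacent pairs: M1M2 = 18·30·55 = 29700; M2M3 = 30·55·72 = 118800; M3M4 = 55·72·64 = 253440.
Length 3: M1..M3: k=1: 0+118800+18·30·72=157680; k=2: 29700+0+18·55·72=100980 → min 100980 | M2..M4: k=2: 0+253440+30·55·64=359040; k=3: 118800+0+30·72·64=257040 → min 257040.
Length 4: M1..M4: k=1: 0+257040+18·30·64=291600; k=2: 29700+253440+18·55·64=346500; k=3: 100980+0+18·72·64=183924 → min 183924.
Optimal parenthesization: (((M1M2)M3)M4) with cost 183924.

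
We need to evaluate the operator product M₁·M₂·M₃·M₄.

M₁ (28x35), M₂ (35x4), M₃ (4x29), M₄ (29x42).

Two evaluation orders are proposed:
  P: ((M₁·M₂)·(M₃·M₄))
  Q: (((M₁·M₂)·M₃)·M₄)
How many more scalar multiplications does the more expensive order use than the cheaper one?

27776

Order P = ((M₁·M₂)·(M₃·M₄)): (M₁·M₂): 28×35 by 35×4 → 28×4, cost 28·35·4 = 3920; (M₃·M₄): 4×29 by 29×42 → 4×42, cost 4·29·42 = 4872; ((M₁·M₂)·(M₃·M₄)): 28×4 by 4×42 → 28×42, cost 28·4·42 = 4704; cumulative 13496. Total 13496.
Order Q = (((M₁·M₂)·M₃)·M₄): (M₁·M₂): 28×35 by 35×4 → 28×4, cost 28·35·4 = 3920; ((M₁·M₂)·M₃): 28×4 by 4×29 → 28×29, cost 28·4·29 = 3248; cumulative 7168; (((M₁·M₂)·M₃)·M₄): 28×29 by 29×42 → 28×42, cost 28·29·42 = 34104; cumulative 41272. Total 41272.
Difference: |13496 − 41272| = 27776.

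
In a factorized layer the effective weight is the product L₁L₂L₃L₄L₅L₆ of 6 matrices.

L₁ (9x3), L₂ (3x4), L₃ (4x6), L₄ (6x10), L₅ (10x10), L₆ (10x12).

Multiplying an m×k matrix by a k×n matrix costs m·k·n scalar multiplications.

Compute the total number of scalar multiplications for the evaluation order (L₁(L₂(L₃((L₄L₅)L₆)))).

(L₄L₅): 6×10 by 10×10 → 6×10, cost 6·10·10 = 600
((L₄L₅)L₆): 6×10 by 10×12 → 6×12, cost 6·10·12 = 720; cumulative 1320
(L₃((L₄L₅)L₆)): 4×6 by 6×12 → 4×12, cost 4·6·12 = 288; cumulative 1608
(L₂(L₃((L₄L₅)L₆))): 3×4 by 4×12 → 3×12, cost 3·4·12 = 144; cumulative 1752
(L₁(L₂(L₃((L₄L₅)L₆)))): 9×3 by 3×12 → 9×12, cost 9·3·12 = 324; cumulative 2076
Total: 2076 scalar multiplications.

2076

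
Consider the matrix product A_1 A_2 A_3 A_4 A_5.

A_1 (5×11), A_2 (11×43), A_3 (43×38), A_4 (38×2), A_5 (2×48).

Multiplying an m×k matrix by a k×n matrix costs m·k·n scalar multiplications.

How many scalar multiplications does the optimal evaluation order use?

Adjacent pairs: A_1A_2 = 5·11·43 = 2365; A_2A_3 = 11·43·38 = 17974; A_3A_4 = 43·38·2 = 3268; A_4A_5 = 38·2·48 = 3648.
Length 3: A_1..A_3: k=1: 0+17974+5·11·38=20064; k=2: 2365+0+5·43·38=10535 → min 10535 | A_2..A_4: k=2: 0+3268+11·43·2=4214; k=3: 17974+0+11·38·2=18810 → min 4214 | A_3..A_5: k=3: 0+3648+43·38·48=82080; k=4: 3268+0+43·2·48=7396 → min 7396.
Length 4: A_1..A_4: k=1: 0+4214+5·11·2=4324; k=2: 2365+3268+5·43·2=6063; k=3: 10535+0+5·38·2=10915 → min 4324 | A_2..A_5: k=2: 0+7396+11·43·48=30100; k=3: 17974+3648+11·38·48=41686; k=4: 4214+0+11·2·48=5270 → min 5270.
Length 5: A_1..A_5: k=1: 0+5270+5·11·48=7910; k=2: 2365+7396+5·43·48=20081; k=3: 10535+3648+5·38·48=23303; k=4: 4324+0+5·2·48=4804 → min 4804.
Optimal order: ((A_1 (A_2 (A_3 A_4))) A_5) with cost 4804.

4804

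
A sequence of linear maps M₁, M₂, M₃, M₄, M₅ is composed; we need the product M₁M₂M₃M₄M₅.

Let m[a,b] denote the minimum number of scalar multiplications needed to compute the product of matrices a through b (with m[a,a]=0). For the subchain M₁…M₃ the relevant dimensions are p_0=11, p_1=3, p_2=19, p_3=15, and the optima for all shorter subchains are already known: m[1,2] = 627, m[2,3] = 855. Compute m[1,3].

1350

m[1,3] = min over k∈[1,2] of m[1,k]+m[k+1,3]+p_{0}·p_k·p_{3}.
k=1: 0 + 855 + 11·3·15 = 1350; k=2: 627 + 0 + 11·19·15 = 3762.
Minimum: 1350 at k=1.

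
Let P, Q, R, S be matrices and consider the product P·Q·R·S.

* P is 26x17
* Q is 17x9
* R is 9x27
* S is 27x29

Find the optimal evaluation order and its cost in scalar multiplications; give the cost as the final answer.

17811

Adjacent pairs: PQ = 26·17·9 = 3978; QR = 17·9·27 = 4131; RS = 9·27·29 = 7047.
Length 3: P..R: k=1: 0+4131+26·17·27=16065; k=2: 3978+0+26·9·27=10296 → min 10296 | Q..S: k=2: 0+7047+17·9·29=11484; k=3: 4131+0+17·27·29=17442 → min 11484.
Length 4: P..S: k=1: 0+11484+26·17·29=24302; k=2: 3978+7047+26·9·29=17811; k=3: 10296+0+26·27·29=30654 → min 17811.
Optimal parenthesization: ((P·Q)·(R·S)) with cost 17811.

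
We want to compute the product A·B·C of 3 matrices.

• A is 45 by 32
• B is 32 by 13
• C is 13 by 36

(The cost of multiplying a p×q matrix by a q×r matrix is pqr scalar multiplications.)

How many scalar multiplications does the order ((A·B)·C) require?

(A·B): 45×32 by 32×13 → 45×13, cost 45·32·13 = 18720
((A·B)·C): 45×13 by 13×36 → 45×36, cost 45·13·36 = 21060; cumulative 39780
Total: 39780 scalar multiplications.

39780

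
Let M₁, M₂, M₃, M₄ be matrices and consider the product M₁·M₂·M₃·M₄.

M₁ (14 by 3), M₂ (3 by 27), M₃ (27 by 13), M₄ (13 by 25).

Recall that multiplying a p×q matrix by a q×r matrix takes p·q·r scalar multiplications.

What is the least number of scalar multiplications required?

Adjacent pairs: M₁M₂ = 14·3·27 = 1134; M₂M₃ = 3·27·13 = 1053; M₃M₄ = 27·13·25 = 8775.
Length 3: M₁..M₃: k=1: 0+1053+14·3·13=1599; k=2: 1134+0+14·27·13=6048 → min 1599 | M₂..M₄: k=2: 0+8775+3·27·25=10800; k=3: 1053+0+3·13·25=2028 → min 2028.
Length 4: M₁..M₄: k=1: 0+2028+14·3·25=3078; k=2: 1134+8775+14·27·25=19359; k=3: 1599+0+14·13·25=6149 → min 3078.
Optimal order: (M₁·((M₂·M₃)·M₄)) with cost 3078.

3078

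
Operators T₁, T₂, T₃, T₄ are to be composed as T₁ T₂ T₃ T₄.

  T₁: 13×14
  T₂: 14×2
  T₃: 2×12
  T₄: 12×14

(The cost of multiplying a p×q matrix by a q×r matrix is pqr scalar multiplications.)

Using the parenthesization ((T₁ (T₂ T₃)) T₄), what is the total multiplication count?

(T₂ T₃): 14×2 by 2×12 → 14×12, cost 14·2·12 = 336
(T₁ (T₂ T₃)): 13×14 by 14×12 → 13×12, cost 13·14·12 = 2184; cumulative 2520
((T₁ (T₂ T₃)) T₄): 13×12 by 12×14 → 13×14, cost 13·12·14 = 2184; cumulative 4704
Total: 4704 scalar multiplications.

4704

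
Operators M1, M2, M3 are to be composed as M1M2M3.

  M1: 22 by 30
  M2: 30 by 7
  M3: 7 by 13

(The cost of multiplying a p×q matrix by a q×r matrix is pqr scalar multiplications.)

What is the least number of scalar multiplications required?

Order (M1(M2M3)): (M2M3): 30×7 by 7×13 → 30×13, cost 30·7·13 = 2730; (M1(M2M3)): 22×30 by 30×13 → 22×13, cost 22·30·13 = 8580; cumulative 11310. Total 11310.
Order ((M1M2)M3): (M1M2): 22×30 by 30×7 → 22×7, cost 22·30·7 = 4620; ((M1M2)M3): 22×7 by 7×13 → 22×13, cost 22·7·13 = 2002; cumulative 6622. Total 6622.
Minimum: 6622.

6622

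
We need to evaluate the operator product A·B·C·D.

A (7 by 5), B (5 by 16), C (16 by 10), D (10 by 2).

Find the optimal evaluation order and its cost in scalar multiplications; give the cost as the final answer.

550

Adjacent pairs: AB = 7·5·16 = 560; BC = 5·16·10 = 800; CD = 16·10·2 = 320.
Length 3: A..C: k=1: 0+800+7·5·10=1150; k=2: 560+0+7·16·10=1680 → min 1150 | B..D: k=2: 0+320+5·16·2=480; k=3: 800+0+5·10·2=900 → min 480.
Length 4: A..D: k=1: 0+480+7·5·2=550; k=2: 560+320+7·16·2=1104; k=3: 1150+0+7·10·2=1290 → min 550.
Optimal parenthesization: (A·(B·(C·D))) with cost 550.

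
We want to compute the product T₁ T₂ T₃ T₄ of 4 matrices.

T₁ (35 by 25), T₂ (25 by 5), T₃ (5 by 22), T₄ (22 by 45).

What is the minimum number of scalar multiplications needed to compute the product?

17200

Adjacent pairs: T₁T₂ = 35·25·5 = 4375; T₂T₃ = 25·5·22 = 2750; T₃T₄ = 5·22·45 = 4950.
Length 3: T₁..T₃: k=1: 0+2750+35·25·22=22000; k=2: 4375+0+35·5·22=8225 → min 8225 | T₂..T₄: k=2: 0+4950+25·5·45=10575; k=3: 2750+0+25·22·45=27500 → min 10575.
Length 4: T₁..T₄: k=1: 0+10575+35·25·45=49950; k=2: 4375+4950+35·5·45=17200; k=3: 8225+0+35·22·45=42875 → min 17200.
Optimal order: ((T₁ T₂) (T₃ T₄)) with cost 17200.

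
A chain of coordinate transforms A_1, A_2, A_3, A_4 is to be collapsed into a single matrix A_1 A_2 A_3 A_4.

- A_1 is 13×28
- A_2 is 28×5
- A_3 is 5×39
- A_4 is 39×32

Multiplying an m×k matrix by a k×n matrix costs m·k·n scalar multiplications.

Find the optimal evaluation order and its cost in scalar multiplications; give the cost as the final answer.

10140

Adjacent pairs: A_1A_2 = 13·28·5 = 1820; A_2A_3 = 28·5·39 = 5460; A_3A_4 = 5·39·32 = 6240.
Length 3: A_1..A_3: k=1: 0+5460+13·28·39=19656; k=2: 1820+0+13·5·39=4355 → min 4355 | A_2..A_4: k=2: 0+6240+28·5·32=10720; k=3: 5460+0+28·39·32=40404 → min 10720.
Length 4: A_1..A_4: k=1: 0+10720+13·28·32=22368; k=2: 1820+6240+13·5·32=10140; k=3: 4355+0+13·39·32=20579 → min 10140.
Optimal parenthesization: ((A_1 A_2) (A_3 A_4)) with cost 10140.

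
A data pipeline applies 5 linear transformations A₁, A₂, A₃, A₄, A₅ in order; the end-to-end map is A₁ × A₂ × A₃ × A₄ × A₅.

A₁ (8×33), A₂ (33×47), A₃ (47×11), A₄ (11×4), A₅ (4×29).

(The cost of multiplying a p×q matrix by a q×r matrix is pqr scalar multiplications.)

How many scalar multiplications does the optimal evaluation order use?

10256

Adjacent pairs: A₁A₂ = 8·33·47 = 12408; A₂A₃ = 33·47·11 = 17061; A₃A₄ = 47·11·4 = 2068; A₄A₅ = 11·4·29 = 1276.
Length 3: A₁..A₃: k=1: 0+17061+8·33·11=19965; k=2: 12408+0+8·47·11=16544 → min 16544 | A₂..A₄: k=2: 0+2068+33·47·4=8272; k=3: 17061+0+33·11·4=18513 → min 8272 | A₃..A₅: k=3: 0+1276+47·11·29=16269; k=4: 2068+0+47·4·29=7520 → min 7520.
Length 4: A₁..A₄: k=1: 0+8272+8·33·4=9328; k=2: 12408+2068+8·47·4=15980; k=3: 16544+0+8·11·4=16896 → min 9328 | A₂..A₅: k=2: 0+7520+33·47·29=52499; k=3: 17061+1276+33·11·29=28864; k=4: 8272+0+33·4·29=12100 → min 12100.
Length 5: A₁..A₅: k=1: 0+12100+8·33·29=19756; k=2: 12408+7520+8·47·29=30832; k=3: 16544+1276+8·11·29=20372; k=4: 9328+0+8·4·29=10256 → min 10256.
Optimal order: ((A₁ × (A₂ × (A₃ × A₄))) × A₅) with cost 10256.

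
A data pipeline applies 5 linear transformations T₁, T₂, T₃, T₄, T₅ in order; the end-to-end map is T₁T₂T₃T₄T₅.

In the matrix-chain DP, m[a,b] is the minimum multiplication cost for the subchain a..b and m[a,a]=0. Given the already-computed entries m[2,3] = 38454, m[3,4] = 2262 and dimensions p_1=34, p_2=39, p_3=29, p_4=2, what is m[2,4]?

m[2,4] = min over k∈[2,3] of m[2,k]+m[k+1,4]+p_{1}·p_k·p_{4}.
k=2: 0 + 2262 + 34·39·2 = 4914; k=3: 38454 + 0 + 34·29·2 = 40426.
Minimum: 4914 at k=2.

4914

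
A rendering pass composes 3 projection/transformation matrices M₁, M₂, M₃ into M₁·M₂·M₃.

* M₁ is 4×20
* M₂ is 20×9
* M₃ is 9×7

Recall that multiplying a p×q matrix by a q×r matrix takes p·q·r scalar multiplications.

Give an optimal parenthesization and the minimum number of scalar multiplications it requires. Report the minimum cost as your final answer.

(M₁·(M₂·M₃)): cost 1820.
((M₁·M₂)·M₃): cost 972.
Optimal: ((M₁·M₂)·M₃) with cost 972.

972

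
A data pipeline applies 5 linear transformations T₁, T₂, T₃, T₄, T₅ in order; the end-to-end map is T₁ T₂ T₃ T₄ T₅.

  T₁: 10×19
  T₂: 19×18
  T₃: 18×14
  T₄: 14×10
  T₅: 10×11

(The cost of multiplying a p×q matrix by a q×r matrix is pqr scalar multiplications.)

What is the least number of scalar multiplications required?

Adjacent pairs: T₁T₂ = 10·19·18 = 3420; T₂T₃ = 19·18·14 = 4788; T₃T₄ = 18·14·10 = 2520; T₄T₅ = 14·10·11 = 1540.
Length 3: T₁..T₃: k=1: 0+4788+10·19·14=7448; k=2: 3420+0+10·18·14=5940 → min 5940 | T₂..T₄: k=2: 0+2520+19·18·10=5940; k=3: 4788+0+19·14·10=7448 → min 5940 | T₃..T₅: k=3: 0+1540+18·14·11=4312; k=4: 2520+0+18·10·11=4500 → min 4312.
Length 4: T₁..T₄: k=1: 0+5940+10·19·10=7840; k=2: 3420+2520+10·18·10=7740; k=3: 5940+0+10·14·10=7340 → min 7340 | T₂..T₅: k=2: 0+4312+19·18·11=8074; k=3: 4788+1540+19·14·11=9254; k=4: 5940+0+19·10·11=8030 → min 8030.
Length 5: T₁..T₅: k=1: 0+8030+10·19·11=10120; k=2: 3420+4312+10·18·11=9712; k=3: 5940+1540+10·14·11=9020; k=4: 7340+0+10·10·11=8440 → min 8440.
Optimal order: ((((T₁ T₂) T₃) T₄) T₅) with cost 8440.

8440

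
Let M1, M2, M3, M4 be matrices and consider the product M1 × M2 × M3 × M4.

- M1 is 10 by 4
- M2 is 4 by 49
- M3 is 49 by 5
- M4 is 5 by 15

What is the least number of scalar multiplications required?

Adjacent pairs: M1M2 = 10·4·49 = 1960; M2M3 = 4·49·5 = 980; M3M4 = 49·5·15 = 3675.
Length 3: M1..M3: k=1: 0+980+10·4·5=1180; k=2: 1960+0+10·49·5=4410 → min 1180 | M2..M4: k=2: 0+3675+4·49·15=6615; k=3: 980+0+4·5·15=1280 → min 1280.
Length 4: M1..M4: k=1: 0+1280+10·4·15=1880; k=2: 1960+3675+10·49·15=12985; k=3: 1180+0+10·5·15=1930 → min 1880.
Optimal order: (M1 × ((M2 × M3) × M4)) with cost 1880.

1880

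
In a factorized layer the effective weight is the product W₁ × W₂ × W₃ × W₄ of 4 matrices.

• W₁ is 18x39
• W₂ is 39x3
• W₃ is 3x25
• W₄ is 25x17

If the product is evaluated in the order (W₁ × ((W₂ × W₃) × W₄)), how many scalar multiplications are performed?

31434

(W₂ × W₃): 39×3 by 3×25 → 39×25, cost 39·3·25 = 2925
((W₂ × W₃) × W₄): 39×25 by 25×17 → 39×17, cost 39·25·17 = 16575; cumulative 19500
(W₁ × ((W₂ × W₃) × W₄)): 18×39 by 39×17 → 18×17, cost 18·39·17 = 11934; cumulative 31434
Total: 31434 scalar multiplications.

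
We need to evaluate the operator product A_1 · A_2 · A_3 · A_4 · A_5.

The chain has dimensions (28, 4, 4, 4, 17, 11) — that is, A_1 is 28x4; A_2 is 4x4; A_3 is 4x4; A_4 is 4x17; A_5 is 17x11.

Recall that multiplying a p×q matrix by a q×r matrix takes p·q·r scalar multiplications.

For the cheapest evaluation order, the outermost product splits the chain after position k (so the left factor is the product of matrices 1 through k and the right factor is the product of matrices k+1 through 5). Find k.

1

Adjacent pairs: A_1A_2 = 28·4·4 = 448; A_2A_3 = 4·4·4 = 64; A_3A_4 = 4·4·17 = 272; A_4A_5 = 4·17·11 = 748.
Length 3: A_1..A_3: k=1: 0+64+28·4·4=512; k=2: 448+0+28·4·4=896 → min 512 | A_2..A_4: k=2: 0+272+4·4·17=544; k=3: 64+0+4·4·17=336 → min 336 | A_3..A_5: k=3: 0+748+4·4·11=924; k=4: 272+0+4·17·11=1020 → min 924.
Length 4: A_1..A_4: k=1: 0+336+28·4·17=2240; k=2: 448+272+28·4·17=2624; k=3: 512+0+28·4·17=2416 → min 2240 | A_2..A_5: k=2: 0+924+4·4·11=1100; k=3: 64+748+4·4·11=988; k=4: 336+0+4·17·11=1084 → min 988.
Top-level splits: k=1: (A_1..A_1)·(A_2..A_5) → 0+988+28·4·11 = 2220; k=2: (A_1..A_2)·(A_3..A_5) → 448+924+28·4·11 = 2604; k=3: (A_1..A_3)·(A_4..A_5) → 512+748+28·4·11 = 2492; k=4: (A_1..A_4)·(A_5..A_5) → 2240+0+28·17·11 = 7476.
Best split is after A_1, i.e. k = 1.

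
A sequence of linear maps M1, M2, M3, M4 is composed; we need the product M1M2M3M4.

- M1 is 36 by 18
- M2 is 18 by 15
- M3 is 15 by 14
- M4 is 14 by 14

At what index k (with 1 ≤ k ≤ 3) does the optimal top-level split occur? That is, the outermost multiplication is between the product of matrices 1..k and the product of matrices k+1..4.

1

Adjacent pairs: M1M2 = 36·18·15 = 9720; M2M3 = 18·15·14 = 3780; M3M4 = 15·14·14 = 2940.
Length 3: M1..M3: k=1: 0+3780+36·18·14=12852; k=2: 9720+0+36·15·14=17280 → min 12852 | M2..M4: k=2: 0+2940+18·15·14=6720; k=3: 3780+0+18·14·14=7308 → min 6720.
Top-level splits: k=1: (M1..M1)·(M2..M4) → 0+6720+36·18·14 = 15792; k=2: (M1..M2)·(M3..M4) → 9720+2940+36·15·14 = 20220; k=3: (M1..M3)·(M4..M4) → 12852+0+36·14·14 = 19908.
Best split is after M1, i.e. k = 1.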